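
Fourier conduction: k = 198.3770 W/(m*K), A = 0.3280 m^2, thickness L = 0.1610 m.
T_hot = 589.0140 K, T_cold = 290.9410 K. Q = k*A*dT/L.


dT = 298.0730 K
Q = 198.3770 * 0.3280 * 298.0730 / 0.1610 = 120465.2884 W

120465.2884 W


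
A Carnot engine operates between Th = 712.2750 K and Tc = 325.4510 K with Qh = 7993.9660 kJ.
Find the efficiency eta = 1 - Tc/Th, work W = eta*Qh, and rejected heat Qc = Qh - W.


eta = 1 - 325.4510/712.2750 = 0.5431
W = 0.5431 * 7993.9660 = 4341.3821 kJ
Qc = 7993.9660 - 4341.3821 = 3652.5839 kJ

eta = 54.3082%, W = 4341.3821 kJ, Qc = 3652.5839 kJ


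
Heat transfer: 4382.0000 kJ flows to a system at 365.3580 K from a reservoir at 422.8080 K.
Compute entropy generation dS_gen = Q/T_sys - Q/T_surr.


dS_sys = 4382.0000/365.3580 = 11.9937 kJ/K
dS_surr = -4382.0000/422.8080 = -10.3640 kJ/K
dS_gen = 11.9937 - 10.3640 = 1.6297 kJ/K (irreversible)

dS_gen = 1.6297 kJ/K, irreversible


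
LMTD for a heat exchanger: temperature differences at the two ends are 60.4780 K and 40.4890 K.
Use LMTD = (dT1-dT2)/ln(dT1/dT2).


dT1/dT2 = 1.4937
ln(dT1/dT2) = 0.4012
LMTD = 19.9890 / 0.4012 = 49.8169 K

49.8169 K


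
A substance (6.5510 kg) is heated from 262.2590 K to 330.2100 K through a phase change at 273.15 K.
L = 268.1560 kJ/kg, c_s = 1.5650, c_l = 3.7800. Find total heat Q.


Q1 (sensible, solid) = 6.5510 * 1.5650 * 10.8910 = 111.6580 kJ
Q2 (latent) = 6.5510 * 268.1560 = 1756.6900 kJ
Q3 (sensible, liquid) = 6.5510 * 3.7800 * 57.0600 = 1412.9642 kJ
Q_total = 3281.3121 kJ

3281.3121 kJ


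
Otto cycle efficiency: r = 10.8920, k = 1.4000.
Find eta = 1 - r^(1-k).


r^(k-1) = 2.5992
eta = 1 - 1/2.5992 = 0.6153 = 61.5269%

61.5269%


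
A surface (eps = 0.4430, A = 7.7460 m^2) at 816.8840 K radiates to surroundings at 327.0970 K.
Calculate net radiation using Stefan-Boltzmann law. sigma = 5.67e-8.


T^4 = 4.4529e+11
Tsurr^4 = 1.1447e+10
Q = 0.4430 * 5.67e-8 * 7.7460 * 4.3384e+11 = 84410.2271 W

84410.2271 W


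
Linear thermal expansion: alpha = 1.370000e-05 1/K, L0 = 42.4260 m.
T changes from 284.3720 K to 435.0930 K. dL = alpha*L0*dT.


dT = 150.7210 K
dL = 1.370000e-05 * 42.4260 * 150.7210 = 0.087605 m
L_final = 42.513605 m

dL = 0.087605 m


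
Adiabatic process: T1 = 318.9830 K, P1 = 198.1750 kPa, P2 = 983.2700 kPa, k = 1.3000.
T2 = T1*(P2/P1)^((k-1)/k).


(k-1)/k = 0.2308
(P2/P1)^exp = 1.4472
T2 = 318.9830 * 1.4472 = 461.6322 K

461.6322 K


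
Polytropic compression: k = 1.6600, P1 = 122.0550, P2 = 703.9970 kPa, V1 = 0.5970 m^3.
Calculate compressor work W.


(k-1)/k = 0.3976
(P2/P1)^exp = 2.0071
W = 2.5152 * 122.0550 * 0.5970 * (2.0071 - 1) = 184.5752 kJ

184.5752 kJ


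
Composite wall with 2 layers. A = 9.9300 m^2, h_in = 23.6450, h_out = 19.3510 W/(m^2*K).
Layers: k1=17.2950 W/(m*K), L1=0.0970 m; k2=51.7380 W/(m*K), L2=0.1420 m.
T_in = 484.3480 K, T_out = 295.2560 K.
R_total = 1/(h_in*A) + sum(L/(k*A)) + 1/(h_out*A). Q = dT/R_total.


R_conv_in = 1/(23.6450*9.9300) = 0.0043
R_1 = 0.0970/(17.2950*9.9300) = 0.0006
R_2 = 0.1420/(51.7380*9.9300) = 0.0003
R_conv_out = 1/(19.3510*9.9300) = 0.0052
R_total = 0.0103 K/W
Q = 189.0920 / 0.0103 = 18350.6759 W

R_total = 0.0103 K/W, Q = 18350.6759 W


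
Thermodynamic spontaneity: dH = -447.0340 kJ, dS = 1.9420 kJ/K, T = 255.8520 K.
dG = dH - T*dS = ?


T*dS = 255.8520 * 1.9420 = 496.8646 kJ
dG = -447.0340 - 496.8646 = -943.8986 kJ (spontaneous)

dG = -943.8986 kJ, spontaneous


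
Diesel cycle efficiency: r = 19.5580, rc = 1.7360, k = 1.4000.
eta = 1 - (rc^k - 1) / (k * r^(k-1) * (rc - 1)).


r^(k-1) = 3.2850
rc^k = 2.1646
eta = 0.6559 = 65.5946%

65.5946%


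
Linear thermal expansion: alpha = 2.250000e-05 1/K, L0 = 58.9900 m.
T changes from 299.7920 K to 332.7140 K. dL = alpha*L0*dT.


dT = 32.9220 K
dL = 2.250000e-05 * 58.9900 * 32.9220 = 0.043697 m
L_final = 59.033697 m

dL = 0.043697 m


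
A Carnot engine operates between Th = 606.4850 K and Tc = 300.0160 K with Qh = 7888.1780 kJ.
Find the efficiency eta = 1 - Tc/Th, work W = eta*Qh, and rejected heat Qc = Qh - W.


eta = 1 - 300.0160/606.4850 = 0.5053
W = 0.5053 * 7888.1780 = 3986.0541 kJ
Qc = 7888.1780 - 3986.0541 = 3902.1239 kJ

eta = 50.5320%, W = 3986.0541 kJ, Qc = 3902.1239 kJ


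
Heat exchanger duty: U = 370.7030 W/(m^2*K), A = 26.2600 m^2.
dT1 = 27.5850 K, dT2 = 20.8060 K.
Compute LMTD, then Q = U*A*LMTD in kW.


LMTD = 24.0364 K
Q = 370.7030 * 26.2600 * 24.0364 = 233986.0733 W = 233.9861 kW

233.9861 kW


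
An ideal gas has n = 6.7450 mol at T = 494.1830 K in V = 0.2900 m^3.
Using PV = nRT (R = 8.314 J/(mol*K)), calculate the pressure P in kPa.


P = nRT/V = 6.7450 * 8.314 * 494.1830 / 0.2900
= 27712.7597 / 0.2900 = 95561.2403 Pa = 95.5612 kPa

95.5612 kPa


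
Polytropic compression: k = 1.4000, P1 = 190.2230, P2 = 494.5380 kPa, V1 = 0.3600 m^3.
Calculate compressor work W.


(k-1)/k = 0.2857
(P2/P1)^exp = 1.3139
W = 3.5000 * 190.2230 * 0.3600 * (1.3139 - 1) = 75.2293 kJ

75.2293 kJ


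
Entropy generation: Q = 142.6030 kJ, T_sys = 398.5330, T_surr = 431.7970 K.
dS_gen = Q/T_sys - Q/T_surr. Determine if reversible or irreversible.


dS_sys = 142.6030/398.5330 = 0.3578 kJ/K
dS_surr = -142.6030/431.7970 = -0.3303 kJ/K
dS_gen = 0.3578 - 0.3303 = 0.0276 kJ/K (irreversible)

dS_gen = 0.0276 kJ/K, irreversible


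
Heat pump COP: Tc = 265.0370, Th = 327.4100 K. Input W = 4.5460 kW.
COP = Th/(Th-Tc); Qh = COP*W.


COP = 327.4100 / 62.3730 = 5.2492
Qh = 5.2492 * 4.5460 = 23.8630 kW

COP = 5.2492, Qh = 23.8630 kW


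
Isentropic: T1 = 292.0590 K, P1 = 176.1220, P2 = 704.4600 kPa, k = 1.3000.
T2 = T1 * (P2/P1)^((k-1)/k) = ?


(k-1)/k = 0.2308
(P2/P1)^exp = 1.3770
T2 = 292.0590 * 1.3770 = 402.1643 K

402.1643 K


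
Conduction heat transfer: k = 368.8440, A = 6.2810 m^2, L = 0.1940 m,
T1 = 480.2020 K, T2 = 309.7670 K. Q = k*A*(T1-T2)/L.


dT = 170.4350 K
Q = 368.8440 * 6.2810 * 170.4350 / 0.1940 = 2035300.6514 W

2035300.6514 W


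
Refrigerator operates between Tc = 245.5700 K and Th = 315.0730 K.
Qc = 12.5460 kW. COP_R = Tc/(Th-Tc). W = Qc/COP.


COP = 245.5700 / 69.5030 = 3.5332
W = 12.5460 / 3.5332 = 3.5509 kW

COP = 3.5332, W = 3.5509 kW


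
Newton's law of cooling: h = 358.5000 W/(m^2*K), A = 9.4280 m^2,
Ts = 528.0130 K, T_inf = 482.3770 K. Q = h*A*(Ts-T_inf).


dT = 45.6360 K
Q = 358.5000 * 9.4280 * 45.6360 = 154246.8506 W

154246.8506 W


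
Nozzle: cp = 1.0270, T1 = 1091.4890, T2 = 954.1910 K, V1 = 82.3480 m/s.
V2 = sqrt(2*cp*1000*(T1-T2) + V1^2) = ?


dT = 137.2980 K
2*cp*1000*dT = 282010.0920
V1^2 = 6781.1931
V2 = sqrt(288791.2851) = 537.3930 m/s

537.3930 m/s


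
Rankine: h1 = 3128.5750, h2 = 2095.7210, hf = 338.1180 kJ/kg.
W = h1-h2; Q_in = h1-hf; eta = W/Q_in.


W = 1032.8540 kJ/kg
Q_in = 2790.4570 kJ/kg
eta = 0.3701 = 37.0138%

eta = 37.0138%


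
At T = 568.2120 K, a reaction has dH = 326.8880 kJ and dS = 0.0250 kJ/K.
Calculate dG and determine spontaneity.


T*dS = 568.2120 * 0.0250 = 14.2053 kJ
dG = 326.8880 - 14.2053 = 312.6827 kJ (non-spontaneous)

dG = 312.6827 kJ, non-spontaneous


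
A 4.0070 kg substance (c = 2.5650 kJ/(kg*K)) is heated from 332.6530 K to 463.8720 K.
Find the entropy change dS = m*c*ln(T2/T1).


T2/T1 = 1.3945
ln(T2/T1) = 0.3325
dS = 4.0070 * 2.5650 * 0.3325 = 3.4175 kJ/K

3.4175 kJ/K


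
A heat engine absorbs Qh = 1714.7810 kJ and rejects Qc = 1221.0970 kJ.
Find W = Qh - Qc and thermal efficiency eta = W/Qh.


W = 1714.7810 - 1221.0970 = 493.6840 kJ
eta = 493.6840 / 1714.7810 = 0.2879 = 28.7899%

W = 493.6840 kJ, eta = 28.7899%


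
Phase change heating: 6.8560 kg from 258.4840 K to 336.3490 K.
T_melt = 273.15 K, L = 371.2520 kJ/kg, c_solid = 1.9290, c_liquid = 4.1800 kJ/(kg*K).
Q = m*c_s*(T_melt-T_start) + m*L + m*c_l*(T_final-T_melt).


Q1 (sensible, solid) = 6.8560 * 1.9290 * 14.6660 = 193.9611 kJ
Q2 (latent) = 6.8560 * 371.2520 = 2545.3037 kJ
Q3 (sensible, liquid) = 6.8560 * 4.1800 * 63.1990 = 1811.1620 kJ
Q_total = 4550.4268 kJ

4550.4268 kJ


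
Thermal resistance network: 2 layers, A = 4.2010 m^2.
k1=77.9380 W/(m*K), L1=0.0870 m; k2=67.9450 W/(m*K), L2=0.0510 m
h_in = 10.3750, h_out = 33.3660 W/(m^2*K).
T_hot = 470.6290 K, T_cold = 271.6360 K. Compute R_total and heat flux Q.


R_conv_in = 1/(10.3750*4.2010) = 0.0229
R_1 = 0.0870/(77.9380*4.2010) = 0.0003
R_2 = 0.0510/(67.9450*4.2010) = 0.0002
R_conv_out = 1/(33.3660*4.2010) = 0.0071
R_total = 0.0305 K/W
Q = 198.9930 / 0.0305 = 6519.6514 W

R_total = 0.0305 K/W, Q = 6519.6514 W


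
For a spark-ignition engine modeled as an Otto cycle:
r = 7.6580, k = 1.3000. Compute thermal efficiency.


r^(k-1) = 1.8418
eta = 1 - 1/1.8418 = 0.4570 = 45.7043%

45.7043%


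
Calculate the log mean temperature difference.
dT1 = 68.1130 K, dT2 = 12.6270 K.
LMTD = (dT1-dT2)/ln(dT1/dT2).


dT1/dT2 = 5.3942
ln(dT1/dT2) = 1.6853
LMTD = 55.4860 / 1.6853 = 32.9229 K

32.9229 K


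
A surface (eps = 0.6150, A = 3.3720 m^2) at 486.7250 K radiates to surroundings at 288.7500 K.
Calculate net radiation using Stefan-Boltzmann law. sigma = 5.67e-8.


T^4 = 5.6122e+10
Tsurr^4 = 6.9517e+09
Q = 0.6150 * 5.67e-8 * 3.3720 * 4.9171e+10 = 5781.6356 W

5781.6356 W


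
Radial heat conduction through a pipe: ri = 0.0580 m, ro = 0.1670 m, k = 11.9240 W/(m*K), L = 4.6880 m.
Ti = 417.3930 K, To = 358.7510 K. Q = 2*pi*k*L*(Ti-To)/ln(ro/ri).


dT = 58.6420 K
ln(ro/ri) = 1.0576
Q = 2*pi*11.9240*4.6880*58.6420 / 1.0576 = 19475.8748 W

19475.8748 W


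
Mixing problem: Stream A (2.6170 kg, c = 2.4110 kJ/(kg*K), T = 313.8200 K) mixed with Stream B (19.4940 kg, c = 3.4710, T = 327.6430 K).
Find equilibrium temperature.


num = 24149.6037
den = 73.9733
Tf = 326.4640 K

326.4640 K


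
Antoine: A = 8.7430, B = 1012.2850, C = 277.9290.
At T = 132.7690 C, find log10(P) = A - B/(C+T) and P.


C+T = 410.6980
B/(C+T) = 2.4648
log10(P) = 8.7430 - 2.4648 = 6.2782
P = 10^6.2782 = 1897616.0834 mmHg

1897616.0834 mmHg


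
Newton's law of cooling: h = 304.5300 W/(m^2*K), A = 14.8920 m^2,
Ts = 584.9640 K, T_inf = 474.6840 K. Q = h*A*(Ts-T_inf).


dT = 110.2800 K
Q = 304.5300 * 14.8920 * 110.2800 = 500126.5006 W

500126.5006 W


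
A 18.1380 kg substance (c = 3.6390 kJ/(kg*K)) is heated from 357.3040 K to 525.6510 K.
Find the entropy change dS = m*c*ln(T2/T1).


T2/T1 = 1.4712
ln(T2/T1) = 0.3861
dS = 18.1380 * 3.6390 * 0.3861 = 25.4809 kJ/K

25.4809 kJ/K


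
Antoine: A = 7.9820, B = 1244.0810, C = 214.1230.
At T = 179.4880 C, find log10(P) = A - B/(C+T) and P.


C+T = 393.6110
B/(C+T) = 3.1607
log10(P) = 7.9820 - 3.1607 = 4.8213
P = 10^4.8213 = 66269.4603 mmHg

66269.4603 mmHg


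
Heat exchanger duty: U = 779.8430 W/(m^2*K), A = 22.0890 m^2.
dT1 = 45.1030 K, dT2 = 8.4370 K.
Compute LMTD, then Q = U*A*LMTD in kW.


LMTD = 21.8729 K
Q = 779.8430 * 22.0890 * 21.8729 = 376781.2921 W = 376.7813 kW

376.7813 kW


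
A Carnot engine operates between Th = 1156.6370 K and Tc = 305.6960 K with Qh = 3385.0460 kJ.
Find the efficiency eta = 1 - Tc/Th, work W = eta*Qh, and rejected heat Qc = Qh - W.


eta = 1 - 305.6960/1156.6370 = 0.7357
W = 0.7357 * 3385.0460 = 2490.3876 kJ
Qc = 3385.0460 - 2490.3876 = 894.6584 kJ

eta = 73.5703%, W = 2490.3876 kJ, Qc = 894.6584 kJ


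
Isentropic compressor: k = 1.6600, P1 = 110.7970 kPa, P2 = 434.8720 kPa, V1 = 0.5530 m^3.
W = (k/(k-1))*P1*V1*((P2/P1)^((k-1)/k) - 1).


(k-1)/k = 0.3976
(P2/P1)^exp = 1.7223
W = 2.5152 * 110.7970 * 0.5530 * (1.7223 - 1) = 111.3063 kJ

111.3063 kJ


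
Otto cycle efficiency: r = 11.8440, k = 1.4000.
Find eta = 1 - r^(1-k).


r^(k-1) = 2.6878
eta = 1 - 1/2.6878 = 0.6280 = 62.7951%

62.7951%


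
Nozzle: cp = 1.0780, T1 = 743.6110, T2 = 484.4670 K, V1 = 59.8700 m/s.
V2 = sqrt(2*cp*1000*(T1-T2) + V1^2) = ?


dT = 259.1440 K
2*cp*1000*dT = 558714.4640
V1^2 = 3584.4169
V2 = sqrt(562298.8809) = 749.8659 m/s

749.8659 m/s


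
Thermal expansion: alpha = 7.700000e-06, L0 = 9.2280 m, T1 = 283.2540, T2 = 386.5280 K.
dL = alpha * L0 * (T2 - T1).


dT = 103.2740 K
dL = 7.700000e-06 * 9.2280 * 103.2740 = 0.007338 m
L_final = 9.235338 m

dL = 0.007338 m


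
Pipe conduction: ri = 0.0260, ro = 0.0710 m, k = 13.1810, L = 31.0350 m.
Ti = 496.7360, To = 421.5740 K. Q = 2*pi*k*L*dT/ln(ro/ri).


dT = 75.1620 K
ln(ro/ri) = 1.0046
Q = 2*pi*13.1810*31.0350*75.1620 / 1.0046 = 192305.7787 W

192305.7787 W


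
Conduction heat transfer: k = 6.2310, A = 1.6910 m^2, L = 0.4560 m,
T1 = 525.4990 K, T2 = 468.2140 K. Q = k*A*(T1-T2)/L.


dT = 57.2850 K
Q = 6.2310 * 1.6910 * 57.2850 / 0.4560 = 1323.6630 W

1323.6630 W


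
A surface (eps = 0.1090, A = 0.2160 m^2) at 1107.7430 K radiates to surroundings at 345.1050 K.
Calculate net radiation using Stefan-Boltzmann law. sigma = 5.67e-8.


T^4 = 1.5058e+12
Tsurr^4 = 1.4184e+10
Q = 0.1090 * 5.67e-8 * 0.2160 * 1.4916e+12 = 1991.1727 W

1991.1727 W


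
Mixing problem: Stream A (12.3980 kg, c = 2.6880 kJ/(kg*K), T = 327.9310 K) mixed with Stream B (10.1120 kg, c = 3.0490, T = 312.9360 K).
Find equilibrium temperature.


num = 20576.8533
den = 64.1573
Tf = 320.7250 K

320.7250 K


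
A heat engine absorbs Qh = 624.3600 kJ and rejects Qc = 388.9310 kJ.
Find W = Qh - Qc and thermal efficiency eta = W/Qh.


W = 624.3600 - 388.9310 = 235.4290 kJ
eta = 235.4290 / 624.3600 = 0.3771 = 37.7073%

W = 235.4290 kJ, eta = 37.7073%


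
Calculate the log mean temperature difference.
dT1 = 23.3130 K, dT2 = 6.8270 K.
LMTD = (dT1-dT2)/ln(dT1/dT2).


dT1/dT2 = 3.4148
ln(dT1/dT2) = 1.2281
LMTD = 16.4860 / 1.2281 = 13.4237 K

13.4237 K


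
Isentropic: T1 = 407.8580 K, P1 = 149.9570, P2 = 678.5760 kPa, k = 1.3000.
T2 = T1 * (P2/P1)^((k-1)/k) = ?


(k-1)/k = 0.2308
(P2/P1)^exp = 1.4168
T2 = 407.8580 * 1.4168 = 577.8414 K

577.8414 K


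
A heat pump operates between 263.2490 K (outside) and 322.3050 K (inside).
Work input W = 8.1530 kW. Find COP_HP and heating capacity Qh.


COP = 322.3050 / 59.0560 = 5.4576
Qh = 5.4576 * 8.1530 = 44.4959 kW

COP = 5.4576, Qh = 44.4959 kW


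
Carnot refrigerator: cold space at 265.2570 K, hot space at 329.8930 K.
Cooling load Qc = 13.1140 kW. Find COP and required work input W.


COP = 265.2570 / 64.6360 = 4.1039
W = 13.1140 / 4.1039 = 3.1955 kW

COP = 4.1039, W = 3.1955 kW


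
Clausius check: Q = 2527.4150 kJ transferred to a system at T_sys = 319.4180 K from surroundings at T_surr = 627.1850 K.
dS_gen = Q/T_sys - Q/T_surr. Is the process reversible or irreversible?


dS_sys = 2527.4150/319.4180 = 7.9126 kJ/K
dS_surr = -2527.4150/627.1850 = -4.0298 kJ/K
dS_gen = 7.9126 - 4.0298 = 3.8828 kJ/K (irreversible)

dS_gen = 3.8828 kJ/K, irreversible


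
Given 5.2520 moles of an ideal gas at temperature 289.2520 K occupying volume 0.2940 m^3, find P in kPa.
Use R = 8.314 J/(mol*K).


P = nRT/V = 5.2520 * 8.314 * 289.2520 / 0.2940
= 12630.2256 / 0.2940 = 42959.9510 Pa = 42.9600 kPa

42.9600 kPa


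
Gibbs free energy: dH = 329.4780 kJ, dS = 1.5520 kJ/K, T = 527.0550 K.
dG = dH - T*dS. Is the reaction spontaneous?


T*dS = 527.0550 * 1.5520 = 817.9894 kJ
dG = 329.4780 - 817.9894 = -488.5114 kJ (spontaneous)

dG = -488.5114 kJ, spontaneous


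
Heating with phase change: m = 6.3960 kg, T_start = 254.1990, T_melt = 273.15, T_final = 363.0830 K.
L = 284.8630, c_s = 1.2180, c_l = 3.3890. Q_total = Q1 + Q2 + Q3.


Q1 (sensible, solid) = 6.3960 * 1.2180 * 18.9510 = 147.6345 kJ
Q2 (latent) = 6.3960 * 284.8630 = 1821.9837 kJ
Q3 (sensible, liquid) = 6.3960 * 3.3890 * 89.9330 = 1949.3917 kJ
Q_total = 3919.0099 kJ

3919.0099 kJ


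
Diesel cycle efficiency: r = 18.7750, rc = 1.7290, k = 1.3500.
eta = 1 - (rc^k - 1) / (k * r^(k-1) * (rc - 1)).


r^(k-1) = 2.7910
rc^k = 2.0942
eta = 0.6016 = 60.1625%

60.1625%


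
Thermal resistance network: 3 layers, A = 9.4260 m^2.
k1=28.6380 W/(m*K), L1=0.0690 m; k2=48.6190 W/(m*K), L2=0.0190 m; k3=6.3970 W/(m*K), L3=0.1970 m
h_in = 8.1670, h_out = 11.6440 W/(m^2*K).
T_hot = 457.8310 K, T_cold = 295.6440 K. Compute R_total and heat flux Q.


R_conv_in = 1/(8.1670*9.4260) = 0.0130
R_1 = 0.0690/(28.6380*9.4260) = 0.0003
R_2 = 0.0190/(48.6190*9.4260) = 4.1459e-05
R_3 = 0.1970/(6.3970*9.4260) = 0.0033
R_conv_out = 1/(11.6440*9.4260) = 0.0091
R_total = 0.0257 K/W
Q = 162.1870 / 0.0257 = 6319.3139 W

R_total = 0.0257 K/W, Q = 6319.3139 W


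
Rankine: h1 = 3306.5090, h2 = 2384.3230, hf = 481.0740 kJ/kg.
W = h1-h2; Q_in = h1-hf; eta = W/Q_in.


W = 922.1860 kJ/kg
Q_in = 2825.4350 kJ/kg
eta = 0.3264 = 32.6387%

eta = 32.6387%


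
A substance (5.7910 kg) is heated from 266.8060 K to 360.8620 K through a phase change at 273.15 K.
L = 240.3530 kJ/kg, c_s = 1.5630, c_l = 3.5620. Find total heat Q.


Q1 (sensible, solid) = 5.7910 * 1.5630 * 6.3440 = 57.4217 kJ
Q2 (latent) = 5.7910 * 240.3530 = 1391.8842 kJ
Q3 (sensible, liquid) = 5.7910 * 3.5620 * 87.7120 = 1809.2830 kJ
Q_total = 3258.5888 kJ

3258.5888 kJ


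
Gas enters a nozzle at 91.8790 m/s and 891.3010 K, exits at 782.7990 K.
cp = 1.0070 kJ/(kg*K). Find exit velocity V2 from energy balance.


dT = 108.5020 K
2*cp*1000*dT = 218523.0280
V1^2 = 8441.7506
V2 = sqrt(226964.7786) = 476.4082 m/s

476.4082 m/s


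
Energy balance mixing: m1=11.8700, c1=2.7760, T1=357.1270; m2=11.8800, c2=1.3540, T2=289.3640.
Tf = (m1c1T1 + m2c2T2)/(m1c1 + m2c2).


num = 16422.3050
den = 49.0366
Tf = 334.8987 K

334.8987 K


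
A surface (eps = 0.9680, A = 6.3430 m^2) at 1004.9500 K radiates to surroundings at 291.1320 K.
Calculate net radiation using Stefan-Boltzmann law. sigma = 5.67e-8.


T^4 = 1.0199e+12
Tsurr^4 = 7.1839e+09
Q = 0.9680 * 5.67e-8 * 6.3430 * 1.0128e+12 = 352582.8755 W

352582.8755 W


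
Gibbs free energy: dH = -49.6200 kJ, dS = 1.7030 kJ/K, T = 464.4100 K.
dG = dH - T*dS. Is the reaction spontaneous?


T*dS = 464.4100 * 1.7030 = 790.8902 kJ
dG = -49.6200 - 790.8902 = -840.5102 kJ (spontaneous)

dG = -840.5102 kJ, spontaneous


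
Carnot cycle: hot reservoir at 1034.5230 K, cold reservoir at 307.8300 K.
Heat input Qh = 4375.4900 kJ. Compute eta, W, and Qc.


eta = 1 - 307.8300/1034.5230 = 0.7024
W = 0.7024 * 4375.4900 = 3073.5305 kJ
Qc = 4375.4900 - 3073.5305 = 1301.9595 kJ

eta = 70.2443%, W = 3073.5305 kJ, Qc = 1301.9595 kJ


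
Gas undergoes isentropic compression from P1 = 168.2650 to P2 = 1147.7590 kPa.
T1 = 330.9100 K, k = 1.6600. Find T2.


(k-1)/k = 0.3976
(P2/P1)^exp = 2.1455
T2 = 330.9100 * 2.1455 = 709.9755 K

709.9755 K


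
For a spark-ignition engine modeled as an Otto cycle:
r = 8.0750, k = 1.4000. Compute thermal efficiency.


r^(k-1) = 2.3060
eta = 1 - 1/2.3060 = 0.5663 = 56.6346%

56.6346%


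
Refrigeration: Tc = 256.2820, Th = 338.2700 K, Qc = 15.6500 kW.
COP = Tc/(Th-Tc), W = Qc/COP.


COP = 256.2820 / 81.9880 = 3.1258
W = 15.6500 / 3.1258 = 5.0066 kW

COP = 3.1258, W = 5.0066 kW


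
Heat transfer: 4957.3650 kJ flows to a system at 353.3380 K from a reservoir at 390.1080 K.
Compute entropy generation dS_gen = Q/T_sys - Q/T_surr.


dS_sys = 4957.3650/353.3380 = 14.0301 kJ/K
dS_surr = -4957.3650/390.1080 = -12.7077 kJ/K
dS_gen = 14.0301 - 12.7077 = 1.3224 kJ/K (irreversible)

dS_gen = 1.3224 kJ/K, irreversible


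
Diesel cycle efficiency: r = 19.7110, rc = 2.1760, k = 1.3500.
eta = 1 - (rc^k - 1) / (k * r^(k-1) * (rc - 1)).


r^(k-1) = 2.8389
rc^k = 2.8565
eta = 0.5881 = 58.8079%

58.8079%


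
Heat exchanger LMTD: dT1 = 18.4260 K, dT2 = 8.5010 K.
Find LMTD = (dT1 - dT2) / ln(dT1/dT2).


dT1/dT2 = 2.1675
ln(dT1/dT2) = 0.7736
LMTD = 9.9250 / 0.7736 = 12.8300 K

12.8300 K


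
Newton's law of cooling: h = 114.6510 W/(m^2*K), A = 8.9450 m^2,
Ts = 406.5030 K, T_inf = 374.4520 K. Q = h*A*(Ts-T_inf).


dT = 32.0510 K
Q = 114.6510 * 8.9450 * 32.0510 = 32870.0055 W

32870.0055 W


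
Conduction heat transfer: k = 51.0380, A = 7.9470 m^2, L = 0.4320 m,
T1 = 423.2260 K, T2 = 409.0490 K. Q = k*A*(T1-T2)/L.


dT = 14.1770 K
Q = 51.0380 * 7.9470 * 14.1770 / 0.4320 = 13310.5945 W

13310.5945 W


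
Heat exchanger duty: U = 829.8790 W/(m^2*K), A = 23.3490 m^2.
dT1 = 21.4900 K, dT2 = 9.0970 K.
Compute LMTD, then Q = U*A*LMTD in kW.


LMTD = 14.4164 K
Q = 829.8790 * 23.3490 * 14.4164 = 279345.2993 W = 279.3453 kW

279.3453 kW


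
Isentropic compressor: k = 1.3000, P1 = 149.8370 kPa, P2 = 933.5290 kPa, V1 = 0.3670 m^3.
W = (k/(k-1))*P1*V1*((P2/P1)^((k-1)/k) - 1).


(k-1)/k = 0.2308
(P2/P1)^exp = 1.5253
W = 4.3333 * 149.8370 * 0.3670 * (1.5253 - 1) = 125.1682 kJ

125.1682 kJ


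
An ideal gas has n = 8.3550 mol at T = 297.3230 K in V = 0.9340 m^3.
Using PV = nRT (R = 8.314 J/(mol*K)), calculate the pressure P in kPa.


P = nRT/V = 8.3550 * 8.314 * 297.3230 / 0.9340
= 20653.0873 / 0.9340 = 22112.5132 Pa = 22.1125 kPa

22.1125 kPa


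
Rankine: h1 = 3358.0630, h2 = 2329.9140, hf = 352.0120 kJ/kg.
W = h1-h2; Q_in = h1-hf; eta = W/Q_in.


W = 1028.1490 kJ/kg
Q_in = 3006.0510 kJ/kg
eta = 0.3420 = 34.2026%

eta = 34.2026%


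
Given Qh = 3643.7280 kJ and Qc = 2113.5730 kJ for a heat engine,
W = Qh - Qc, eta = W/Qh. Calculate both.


W = 3643.7280 - 2113.5730 = 1530.1550 kJ
eta = 1530.1550 / 3643.7280 = 0.4199 = 41.9942%

W = 1530.1550 kJ, eta = 41.9942%


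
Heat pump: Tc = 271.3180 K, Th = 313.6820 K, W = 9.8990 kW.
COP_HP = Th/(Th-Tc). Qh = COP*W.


COP = 313.6820 / 42.3640 = 7.4044
Qh = 7.4044 * 9.8990 = 73.2966 kW

COP = 7.4044, Qh = 73.2966 kW


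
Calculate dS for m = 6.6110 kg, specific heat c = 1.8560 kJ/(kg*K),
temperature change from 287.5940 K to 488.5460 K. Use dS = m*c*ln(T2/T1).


T2/T1 = 1.6987
ln(T2/T1) = 0.5299
dS = 6.6110 * 1.8560 * 0.5299 = 6.5017 kJ/K

6.5017 kJ/K


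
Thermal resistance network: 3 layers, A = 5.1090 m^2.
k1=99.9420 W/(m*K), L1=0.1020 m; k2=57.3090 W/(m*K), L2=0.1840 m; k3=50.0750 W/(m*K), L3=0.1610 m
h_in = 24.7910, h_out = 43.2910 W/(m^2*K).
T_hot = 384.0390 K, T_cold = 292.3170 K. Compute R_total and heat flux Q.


R_conv_in = 1/(24.7910*5.1090) = 0.0079
R_1 = 0.1020/(99.9420*5.1090) = 0.0002
R_2 = 0.1840/(57.3090*5.1090) = 0.0006
R_3 = 0.1610/(50.0750*5.1090) = 0.0006
R_conv_out = 1/(43.2910*5.1090) = 0.0045
R_total = 0.0139 K/W
Q = 91.7220 / 0.0139 = 6610.9893 W

R_total = 0.0139 K/W, Q = 6610.9893 W


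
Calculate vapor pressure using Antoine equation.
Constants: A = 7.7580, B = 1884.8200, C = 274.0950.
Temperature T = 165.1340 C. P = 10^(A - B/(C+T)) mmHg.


C+T = 439.2290
B/(C+T) = 4.2912
log10(P) = 7.7580 - 4.2912 = 3.4668
P = 10^3.4668 = 2929.5359 mmHg

2929.5359 mmHg


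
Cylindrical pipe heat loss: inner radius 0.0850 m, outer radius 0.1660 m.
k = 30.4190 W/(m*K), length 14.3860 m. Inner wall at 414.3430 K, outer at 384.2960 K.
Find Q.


dT = 30.0470 K
ln(ro/ri) = 0.6693
Q = 2*pi*30.4190*14.3860*30.0470 / 0.6693 = 123430.2035 W

123430.2035 W


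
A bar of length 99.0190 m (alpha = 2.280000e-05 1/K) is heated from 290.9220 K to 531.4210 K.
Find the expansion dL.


dT = 240.4990 K
dL = 2.280000e-05 * 99.0190 * 240.4990 = 0.542959 m
L_final = 99.561959 m

dL = 0.542959 m


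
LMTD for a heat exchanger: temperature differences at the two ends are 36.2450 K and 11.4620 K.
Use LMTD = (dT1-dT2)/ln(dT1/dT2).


dT1/dT2 = 3.1622
ln(dT1/dT2) = 1.1513
LMTD = 24.7830 / 1.1513 = 21.5268 K

21.5268 K


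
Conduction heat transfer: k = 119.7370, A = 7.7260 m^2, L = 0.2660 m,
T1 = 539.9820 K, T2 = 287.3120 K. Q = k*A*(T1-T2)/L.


dT = 252.6700 K
Q = 119.7370 * 7.7260 * 252.6700 / 0.2660 = 878729.3257 W

878729.3257 W


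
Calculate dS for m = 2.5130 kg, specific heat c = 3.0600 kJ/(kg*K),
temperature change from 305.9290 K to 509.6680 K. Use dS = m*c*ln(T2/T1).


T2/T1 = 1.6660
ln(T2/T1) = 0.5104
dS = 2.5130 * 3.0600 * 0.5104 = 3.9249 kJ/K

3.9249 kJ/K


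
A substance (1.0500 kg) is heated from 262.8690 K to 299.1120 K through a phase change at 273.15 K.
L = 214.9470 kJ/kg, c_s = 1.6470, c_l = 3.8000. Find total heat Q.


Q1 (sensible, solid) = 1.0500 * 1.6470 * 10.2810 = 17.7794 kJ
Q2 (latent) = 1.0500 * 214.9470 = 225.6944 kJ
Q3 (sensible, liquid) = 1.0500 * 3.8000 * 25.9620 = 103.5884 kJ
Q_total = 347.0622 kJ

347.0622 kJ


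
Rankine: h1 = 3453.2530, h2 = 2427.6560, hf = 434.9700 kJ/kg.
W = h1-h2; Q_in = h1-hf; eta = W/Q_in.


W = 1025.5970 kJ/kg
Q_in = 3018.2830 kJ/kg
eta = 0.3398 = 33.9795%

eta = 33.9795%


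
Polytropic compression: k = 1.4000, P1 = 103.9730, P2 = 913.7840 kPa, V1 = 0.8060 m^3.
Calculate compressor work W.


(k-1)/k = 0.2857
(P2/P1)^exp = 1.8608
W = 3.5000 * 103.9730 * 0.8060 * (1.8608 - 1) = 252.4701 kJ

252.4701 kJ


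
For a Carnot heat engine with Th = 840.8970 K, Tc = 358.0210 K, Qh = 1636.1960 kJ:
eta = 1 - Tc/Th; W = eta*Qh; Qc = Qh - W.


eta = 1 - 358.0210/840.8970 = 0.5742
W = 0.5742 * 1636.1960 = 939.5678 kJ
Qc = 1636.1960 - 939.5678 = 696.6282 kJ

eta = 57.4239%, W = 939.5678 kJ, Qc = 696.6282 kJ


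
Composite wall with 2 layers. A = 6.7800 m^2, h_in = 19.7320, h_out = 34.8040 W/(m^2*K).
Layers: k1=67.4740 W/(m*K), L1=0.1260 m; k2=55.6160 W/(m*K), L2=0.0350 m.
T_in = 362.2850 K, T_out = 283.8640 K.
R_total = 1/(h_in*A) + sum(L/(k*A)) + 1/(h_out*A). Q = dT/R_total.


R_conv_in = 1/(19.7320*6.7800) = 0.0075
R_1 = 0.1260/(67.4740*6.7800) = 0.0003
R_2 = 0.0350/(55.6160*6.7800) = 9.2819e-05
R_conv_out = 1/(34.8040*6.7800) = 0.0042
R_total = 0.0121 K/W
Q = 78.4210 / 0.0121 = 6491.3504 W

R_total = 0.0121 K/W, Q = 6491.3504 W


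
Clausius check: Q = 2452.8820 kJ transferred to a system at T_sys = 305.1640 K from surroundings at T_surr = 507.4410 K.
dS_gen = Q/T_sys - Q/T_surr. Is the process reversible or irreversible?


dS_sys = 2452.8820/305.1640 = 8.0379 kJ/K
dS_surr = -2452.8820/507.4410 = -4.8338 kJ/K
dS_gen = 8.0379 - 4.8338 = 3.2041 kJ/K (irreversible)

dS_gen = 3.2041 kJ/K, irreversible


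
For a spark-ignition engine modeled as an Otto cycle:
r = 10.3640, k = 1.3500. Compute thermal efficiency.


r^(k-1) = 2.2669
eta = 1 - 1/2.2669 = 0.5589 = 55.8871%

55.8871%


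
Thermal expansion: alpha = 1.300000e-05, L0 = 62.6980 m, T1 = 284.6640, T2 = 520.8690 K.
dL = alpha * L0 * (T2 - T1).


dT = 236.2050 K
dL = 1.300000e-05 * 62.6980 * 236.2050 = 0.192525 m
L_final = 62.890525 m

dL = 0.192525 m


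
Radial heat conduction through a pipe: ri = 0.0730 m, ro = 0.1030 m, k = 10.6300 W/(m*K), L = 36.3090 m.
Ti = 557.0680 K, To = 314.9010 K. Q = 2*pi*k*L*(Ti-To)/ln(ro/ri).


dT = 242.1670 K
ln(ro/ri) = 0.3443
Q = 2*pi*10.6300*36.3090*242.1670 / 0.3443 = 1705861.5267 W

1705861.5267 W


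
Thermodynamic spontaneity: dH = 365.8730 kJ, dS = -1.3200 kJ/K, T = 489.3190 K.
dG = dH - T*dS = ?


T*dS = 489.3190 * -1.3200 = -645.9011 kJ
dG = 365.8730 + 645.9011 = 1011.7741 kJ (non-spontaneous)

dG = 1011.7741 kJ, non-spontaneous


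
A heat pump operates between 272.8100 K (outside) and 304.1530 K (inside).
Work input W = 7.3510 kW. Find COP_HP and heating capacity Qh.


COP = 304.1530 / 31.3430 = 9.7040
Qh = 9.7040 * 7.3510 = 71.3342 kW

COP = 9.7040, Qh = 71.3342 kW


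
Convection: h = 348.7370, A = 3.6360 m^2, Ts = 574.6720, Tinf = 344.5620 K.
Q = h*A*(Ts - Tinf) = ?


dT = 230.1100 K
Q = 348.7370 * 3.6360 * 230.1100 = 291781.2592 W

291781.2592 W


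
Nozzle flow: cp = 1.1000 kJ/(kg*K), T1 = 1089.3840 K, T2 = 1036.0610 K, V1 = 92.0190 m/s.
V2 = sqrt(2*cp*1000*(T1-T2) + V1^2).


dT = 53.3230 K
2*cp*1000*dT = 117310.6000
V1^2 = 8467.4964
V2 = sqrt(125778.0964) = 354.6521 m/s

354.6521 m/s


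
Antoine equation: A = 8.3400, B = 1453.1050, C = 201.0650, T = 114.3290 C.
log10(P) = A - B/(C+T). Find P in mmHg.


C+T = 315.3940
B/(C+T) = 4.6073
log10(P) = 8.3400 - 4.6073 = 3.7327
P = 10^3.7327 = 5404.1948 mmHg

5404.1948 mmHg


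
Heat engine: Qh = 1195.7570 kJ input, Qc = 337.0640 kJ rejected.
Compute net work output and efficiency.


W = 1195.7570 - 337.0640 = 858.6930 kJ
eta = 858.6930 / 1195.7570 = 0.7181 = 71.8117%

W = 858.6930 kJ, eta = 71.8117%


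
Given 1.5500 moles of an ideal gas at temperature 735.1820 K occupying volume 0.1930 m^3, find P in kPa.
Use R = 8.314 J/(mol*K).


P = nRT/V = 1.5500 * 8.314 * 735.1820 / 0.1930
= 9474.0699 / 0.1930 = 49088.4450 Pa = 49.0884 kPa

49.0884 kPa


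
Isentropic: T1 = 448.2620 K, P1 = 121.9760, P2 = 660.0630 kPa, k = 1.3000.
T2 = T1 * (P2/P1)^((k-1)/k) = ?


(k-1)/k = 0.2308
(P2/P1)^exp = 1.4765
T2 = 448.2620 * 1.4765 = 661.8469 K

661.8469 K


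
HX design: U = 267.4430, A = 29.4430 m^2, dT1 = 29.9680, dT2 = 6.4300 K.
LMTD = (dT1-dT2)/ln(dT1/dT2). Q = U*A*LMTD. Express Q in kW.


LMTD = 15.2928 K
Q = 267.4430 * 29.4430 * 15.2928 = 120420.4716 W = 120.4205 kW

120.4205 kW


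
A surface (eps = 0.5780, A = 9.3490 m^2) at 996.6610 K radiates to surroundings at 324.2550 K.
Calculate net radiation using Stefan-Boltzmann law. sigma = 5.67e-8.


T^4 = 9.8671e+11
Tsurr^4 = 1.1055e+10
Q = 0.5780 * 5.67e-8 * 9.3490 * 9.7566e+11 = 298932.2695 W

298932.2695 W


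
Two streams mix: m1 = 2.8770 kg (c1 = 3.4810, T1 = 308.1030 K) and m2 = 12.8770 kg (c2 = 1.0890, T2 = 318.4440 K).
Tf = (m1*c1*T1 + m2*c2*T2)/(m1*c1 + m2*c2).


num = 7551.1584
den = 24.0379
Tf = 314.1357 K

314.1357 K


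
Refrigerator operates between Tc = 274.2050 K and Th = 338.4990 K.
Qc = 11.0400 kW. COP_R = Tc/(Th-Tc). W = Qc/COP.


COP = 274.2050 / 64.2940 = 4.2649
W = 11.0400 / 4.2649 = 2.5886 kW

COP = 4.2649, W = 2.5886 kW


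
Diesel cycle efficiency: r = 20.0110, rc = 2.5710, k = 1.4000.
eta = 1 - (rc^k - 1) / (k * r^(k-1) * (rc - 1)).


r^(k-1) = 3.3152
rc^k = 3.7510
eta = 0.6227 = 62.2712%

62.2712%


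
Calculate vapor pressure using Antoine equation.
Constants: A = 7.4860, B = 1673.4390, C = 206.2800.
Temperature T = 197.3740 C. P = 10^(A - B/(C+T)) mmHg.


C+T = 403.6540
B/(C+T) = 4.1457
log10(P) = 7.4860 - 4.1457 = 3.3403
P = 10^3.3403 = 2189.1409 mmHg

2189.1409 mmHg


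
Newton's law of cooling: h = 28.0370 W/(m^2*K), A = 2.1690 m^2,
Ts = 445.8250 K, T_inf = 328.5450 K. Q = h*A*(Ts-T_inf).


dT = 117.2800 K
Q = 28.0370 * 2.1690 * 117.2800 = 7132.0610 W

7132.0610 W


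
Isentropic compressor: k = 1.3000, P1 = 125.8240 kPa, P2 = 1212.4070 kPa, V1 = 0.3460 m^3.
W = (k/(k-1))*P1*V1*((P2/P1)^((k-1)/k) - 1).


(k-1)/k = 0.2308
(P2/P1)^exp = 1.6867
W = 4.3333 * 125.8240 * 0.3460 * (1.6867 - 1) = 129.5566 kJ

129.5566 kJ


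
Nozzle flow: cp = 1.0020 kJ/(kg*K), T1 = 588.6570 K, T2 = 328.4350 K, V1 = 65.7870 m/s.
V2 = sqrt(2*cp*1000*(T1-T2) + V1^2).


dT = 260.2220 K
2*cp*1000*dT = 521484.8880
V1^2 = 4327.9294
V2 = sqrt(525812.8174) = 725.1295 m/s

725.1295 m/s


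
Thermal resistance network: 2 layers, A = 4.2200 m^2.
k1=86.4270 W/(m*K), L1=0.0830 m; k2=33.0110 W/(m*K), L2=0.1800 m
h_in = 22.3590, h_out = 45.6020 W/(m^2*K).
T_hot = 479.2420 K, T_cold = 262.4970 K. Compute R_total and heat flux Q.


R_conv_in = 1/(22.3590*4.2200) = 0.0106
R_1 = 0.0830/(86.4270*4.2200) = 0.0002
R_2 = 0.1800/(33.0110*4.2200) = 0.0013
R_conv_out = 1/(45.6020*4.2200) = 0.0052
R_total = 0.0173 K/W
Q = 216.7450 / 0.0173 = 12518.2118 W

R_total = 0.0173 K/W, Q = 12518.2118 W


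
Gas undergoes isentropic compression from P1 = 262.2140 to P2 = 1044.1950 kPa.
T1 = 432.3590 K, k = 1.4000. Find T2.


(k-1)/k = 0.2857
(P2/P1)^exp = 1.4841
T2 = 432.3590 * 1.4841 = 641.6660 K

641.6660 K


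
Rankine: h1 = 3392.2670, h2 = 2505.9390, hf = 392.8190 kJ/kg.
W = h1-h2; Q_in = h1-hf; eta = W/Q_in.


W = 886.3280 kJ/kg
Q_in = 2999.4480 kJ/kg
eta = 0.2955 = 29.5497%

eta = 29.5497%


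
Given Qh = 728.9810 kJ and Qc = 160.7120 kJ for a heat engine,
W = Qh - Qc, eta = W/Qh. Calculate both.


W = 728.9810 - 160.7120 = 568.2690 kJ
eta = 568.2690 / 728.9810 = 0.7795 = 77.9539%

W = 568.2690 kJ, eta = 77.9539%


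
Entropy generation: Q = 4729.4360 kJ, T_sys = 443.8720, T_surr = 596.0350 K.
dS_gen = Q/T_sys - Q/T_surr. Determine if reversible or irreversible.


dS_sys = 4729.4360/443.8720 = 10.6550 kJ/K
dS_surr = -4729.4360/596.0350 = -7.9348 kJ/K
dS_gen = 10.6550 - 7.9348 = 2.7201 kJ/K (irreversible)

dS_gen = 2.7201 kJ/K, irreversible


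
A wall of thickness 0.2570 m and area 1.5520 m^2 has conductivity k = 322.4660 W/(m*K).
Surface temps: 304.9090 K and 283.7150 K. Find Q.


dT = 21.1940 K
Q = 322.4660 * 1.5520 * 21.1940 / 0.2570 = 41271.9942 W

41271.9942 W


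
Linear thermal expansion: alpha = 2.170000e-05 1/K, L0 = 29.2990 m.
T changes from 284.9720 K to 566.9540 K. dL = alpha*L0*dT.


dT = 281.9820 K
dL = 2.170000e-05 * 29.2990 * 281.9820 = 0.179281 m
L_final = 29.478281 m

dL = 0.179281 m


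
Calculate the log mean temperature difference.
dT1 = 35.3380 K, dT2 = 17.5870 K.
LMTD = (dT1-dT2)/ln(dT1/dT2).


dT1/dT2 = 2.0093
ln(dT1/dT2) = 0.6978
LMTD = 17.7510 / 0.6978 = 25.4386 K

25.4386 K


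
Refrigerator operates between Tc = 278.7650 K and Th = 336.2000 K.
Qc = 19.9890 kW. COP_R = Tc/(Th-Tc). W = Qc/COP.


COP = 278.7650 / 57.4350 = 4.8536
W = 19.9890 / 4.8536 = 4.1184 kW

COP = 4.8536, W = 4.1184 kW


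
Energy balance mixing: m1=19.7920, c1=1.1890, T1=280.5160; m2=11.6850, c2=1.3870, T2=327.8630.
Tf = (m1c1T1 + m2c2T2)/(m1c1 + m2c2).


num = 11915.0023
den = 39.7398
Tf = 299.8256 K

299.8256 K


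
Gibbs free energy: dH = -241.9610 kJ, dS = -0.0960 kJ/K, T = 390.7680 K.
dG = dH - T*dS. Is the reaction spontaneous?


T*dS = 390.7680 * -0.0960 = -37.5137 kJ
dG = -241.9610 + 37.5137 = -204.4473 kJ (spontaneous)

dG = -204.4473 kJ, spontaneous


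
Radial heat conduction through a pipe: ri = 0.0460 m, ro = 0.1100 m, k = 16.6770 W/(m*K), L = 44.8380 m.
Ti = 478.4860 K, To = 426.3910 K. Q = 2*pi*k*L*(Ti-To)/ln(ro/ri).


dT = 52.0950 K
ln(ro/ri) = 0.8718
Q = 2*pi*16.6770*44.8380*52.0950 / 0.8718 = 280739.6764 W

280739.6764 W


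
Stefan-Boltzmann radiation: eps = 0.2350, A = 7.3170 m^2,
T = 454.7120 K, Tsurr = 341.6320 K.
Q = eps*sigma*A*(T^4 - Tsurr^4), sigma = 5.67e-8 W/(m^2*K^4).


T^4 = 4.2751e+10
Tsurr^4 = 1.3622e+10
Q = 0.2350 * 5.67e-8 * 7.3170 * 2.9129e+10 = 2839.9571 W

2839.9571 W


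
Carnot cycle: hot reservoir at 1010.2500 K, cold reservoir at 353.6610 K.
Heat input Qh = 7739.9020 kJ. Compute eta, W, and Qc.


eta = 1 - 353.6610/1010.2500 = 0.6499
W = 0.6499 * 7739.9020 = 5030.3732 kJ
Qc = 7739.9020 - 5030.3732 = 2709.5288 kJ

eta = 64.9927%, W = 5030.3732 kJ, Qc = 2709.5288 kJ


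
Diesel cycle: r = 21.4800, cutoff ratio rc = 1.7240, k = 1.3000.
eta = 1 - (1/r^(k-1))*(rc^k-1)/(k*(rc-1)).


r^(k-1) = 2.5096
rc^k = 2.0300
eta = 0.5639 = 56.3936%

56.3936%


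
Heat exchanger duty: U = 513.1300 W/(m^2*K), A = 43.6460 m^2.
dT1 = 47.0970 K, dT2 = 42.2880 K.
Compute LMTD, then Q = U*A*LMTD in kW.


LMTD = 44.6493 K
Q = 513.1300 * 43.6460 * 44.6493 = 999969.9486 W = 999.9699 kW

999.9699 kW


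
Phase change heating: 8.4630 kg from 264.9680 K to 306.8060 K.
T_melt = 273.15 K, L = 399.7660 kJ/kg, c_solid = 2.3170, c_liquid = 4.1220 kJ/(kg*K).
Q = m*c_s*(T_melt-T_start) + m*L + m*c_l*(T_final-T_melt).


Q1 (sensible, solid) = 8.4630 * 2.3170 * 8.1820 = 160.4390 kJ
Q2 (latent) = 8.4630 * 399.7660 = 3383.2197 kJ
Q3 (sensible, liquid) = 8.4630 * 4.1220 * 33.6560 = 1174.0723 kJ
Q_total = 4717.7309 kJ

4717.7309 kJ


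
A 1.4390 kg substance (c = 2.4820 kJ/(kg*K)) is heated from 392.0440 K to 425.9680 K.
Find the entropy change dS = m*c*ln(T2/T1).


T2/T1 = 1.0865
ln(T2/T1) = 0.0830
dS = 1.4390 * 2.4820 * 0.0830 = 0.2964 kJ/K

0.2964 kJ/K


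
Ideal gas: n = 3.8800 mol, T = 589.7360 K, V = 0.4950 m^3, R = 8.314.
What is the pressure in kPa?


P = nRT/V = 3.8800 * 8.314 * 589.7360 / 0.4950
= 19023.8926 / 0.4950 = 38432.1063 Pa = 38.4321 kPa

38.4321 kPa


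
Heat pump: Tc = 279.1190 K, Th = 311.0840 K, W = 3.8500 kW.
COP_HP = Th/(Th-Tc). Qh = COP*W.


COP = 311.0840 / 31.9650 = 9.7320
Qh = 9.7320 * 3.8500 = 37.4683 kW

COP = 9.7320, Qh = 37.4683 kW


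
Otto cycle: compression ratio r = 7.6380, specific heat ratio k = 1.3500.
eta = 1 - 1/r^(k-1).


r^(k-1) = 2.0372
eta = 1 - 1/2.0372 = 0.5091 = 50.9141%

50.9141%


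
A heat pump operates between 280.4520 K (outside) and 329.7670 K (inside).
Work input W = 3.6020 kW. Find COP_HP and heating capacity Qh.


COP = 329.7670 / 49.3150 = 6.6870
Qh = 6.6870 * 3.6020 = 24.0864 kW

COP = 6.6870, Qh = 24.0864 kW


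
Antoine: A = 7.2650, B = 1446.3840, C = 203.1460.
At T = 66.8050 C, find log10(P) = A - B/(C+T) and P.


C+T = 269.9510
B/(C+T) = 5.3580
log10(P) = 7.2650 - 5.3580 = 1.9070
P = 10^1.9070 = 80.7328 mmHg

80.7328 mmHg


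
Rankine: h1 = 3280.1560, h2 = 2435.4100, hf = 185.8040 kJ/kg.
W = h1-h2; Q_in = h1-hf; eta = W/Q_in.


W = 844.7460 kJ/kg
Q_in = 3094.3520 kJ/kg
eta = 0.2730 = 27.2996%

eta = 27.2996%


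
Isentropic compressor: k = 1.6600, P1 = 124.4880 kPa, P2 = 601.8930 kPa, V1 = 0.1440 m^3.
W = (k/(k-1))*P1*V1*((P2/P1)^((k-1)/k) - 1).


(k-1)/k = 0.3976
(P2/P1)^exp = 1.8711
W = 2.5152 * 124.4880 * 0.1440 * (1.8711 - 1) = 39.2776 kJ

39.2776 kJ


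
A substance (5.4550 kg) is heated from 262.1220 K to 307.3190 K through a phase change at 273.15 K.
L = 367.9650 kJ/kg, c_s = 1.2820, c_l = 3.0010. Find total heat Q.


Q1 (sensible, solid) = 5.4550 * 1.2820 * 11.0280 = 77.1222 kJ
Q2 (latent) = 5.4550 * 367.9650 = 2007.2491 kJ
Q3 (sensible, liquid) = 5.4550 * 3.0010 * 34.1690 = 559.3621 kJ
Q_total = 2643.7334 kJ

2643.7334 kJ


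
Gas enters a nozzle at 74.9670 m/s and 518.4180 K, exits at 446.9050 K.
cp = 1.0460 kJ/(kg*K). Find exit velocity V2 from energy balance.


dT = 71.5130 K
2*cp*1000*dT = 149605.1960
V1^2 = 5620.0511
V2 = sqrt(155225.2471) = 393.9864 m/s

393.9864 m/s


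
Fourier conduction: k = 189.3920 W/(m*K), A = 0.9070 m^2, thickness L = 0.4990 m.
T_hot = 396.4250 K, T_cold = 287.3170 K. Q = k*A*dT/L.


dT = 109.1080 K
Q = 189.3920 * 0.9070 * 109.1080 / 0.4990 = 37559.9467 W

37559.9467 W


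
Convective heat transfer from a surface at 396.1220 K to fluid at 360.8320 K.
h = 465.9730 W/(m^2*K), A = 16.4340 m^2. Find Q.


dT = 35.2900 K
Q = 465.9730 * 16.4340 * 35.2900 = 270243.7720 W

270243.7720 W


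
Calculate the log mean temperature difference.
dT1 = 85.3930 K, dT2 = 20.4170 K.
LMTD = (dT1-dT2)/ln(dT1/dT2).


dT1/dT2 = 4.1824
ln(dT1/dT2) = 1.4309
LMTD = 64.9760 / 1.4309 = 45.4093 K

45.4093 K


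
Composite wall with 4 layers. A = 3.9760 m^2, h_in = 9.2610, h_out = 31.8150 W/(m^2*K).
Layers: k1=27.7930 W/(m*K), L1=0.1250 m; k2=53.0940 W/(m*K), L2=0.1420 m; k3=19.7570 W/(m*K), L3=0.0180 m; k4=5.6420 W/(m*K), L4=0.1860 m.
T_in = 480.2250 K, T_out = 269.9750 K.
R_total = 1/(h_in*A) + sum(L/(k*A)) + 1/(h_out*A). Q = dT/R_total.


R_conv_in = 1/(9.2610*3.9760) = 0.0272
R_1 = 0.1250/(27.7930*3.9760) = 0.0011
R_2 = 0.1420/(53.0940*3.9760) = 0.0007
R_3 = 0.0180/(19.7570*3.9760) = 0.0002
R_4 = 0.1860/(5.6420*3.9760) = 0.0083
R_conv_out = 1/(31.8150*3.9760) = 0.0079
R_total = 0.0454 K/W
Q = 210.2500 / 0.0454 = 4632.3108 W

R_total = 0.0454 K/W, Q = 4632.3108 W


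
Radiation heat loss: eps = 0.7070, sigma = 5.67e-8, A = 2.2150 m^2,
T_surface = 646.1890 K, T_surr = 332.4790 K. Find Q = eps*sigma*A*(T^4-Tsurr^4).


T^4 = 1.7436e+11
Tsurr^4 = 1.2220e+10
Q = 0.7070 * 5.67e-8 * 2.2150 * 1.6214e+11 = 14396.5419 W

14396.5419 W


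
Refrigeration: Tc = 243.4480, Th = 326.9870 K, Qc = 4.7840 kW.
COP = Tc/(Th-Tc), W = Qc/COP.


COP = 243.4480 / 83.5390 = 2.9142
W = 4.7840 / 2.9142 = 1.6416 kW

COP = 2.9142, W = 1.6416 kW


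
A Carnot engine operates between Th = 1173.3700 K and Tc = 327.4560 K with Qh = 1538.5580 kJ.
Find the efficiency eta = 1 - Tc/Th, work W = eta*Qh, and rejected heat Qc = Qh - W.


eta = 1 - 327.4560/1173.3700 = 0.7209
W = 0.7209 * 1538.5580 = 1109.1879 kJ
Qc = 1538.5580 - 1109.1879 = 429.3701 kJ

eta = 72.0927%, W = 1109.1879 kJ, Qc = 429.3701 kJ


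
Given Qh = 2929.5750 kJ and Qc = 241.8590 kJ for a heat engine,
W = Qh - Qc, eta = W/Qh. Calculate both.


W = 2929.5750 - 241.8590 = 2687.7160 kJ
eta = 2687.7160 / 2929.5750 = 0.9174 = 91.7442%

W = 2687.7160 kJ, eta = 91.7442%
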